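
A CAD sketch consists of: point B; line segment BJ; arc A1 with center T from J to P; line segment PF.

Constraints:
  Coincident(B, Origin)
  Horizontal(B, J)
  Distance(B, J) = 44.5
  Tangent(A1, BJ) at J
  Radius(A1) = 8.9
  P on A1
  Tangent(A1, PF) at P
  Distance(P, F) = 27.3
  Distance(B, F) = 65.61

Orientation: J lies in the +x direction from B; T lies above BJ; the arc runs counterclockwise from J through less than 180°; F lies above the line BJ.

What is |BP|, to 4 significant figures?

54.03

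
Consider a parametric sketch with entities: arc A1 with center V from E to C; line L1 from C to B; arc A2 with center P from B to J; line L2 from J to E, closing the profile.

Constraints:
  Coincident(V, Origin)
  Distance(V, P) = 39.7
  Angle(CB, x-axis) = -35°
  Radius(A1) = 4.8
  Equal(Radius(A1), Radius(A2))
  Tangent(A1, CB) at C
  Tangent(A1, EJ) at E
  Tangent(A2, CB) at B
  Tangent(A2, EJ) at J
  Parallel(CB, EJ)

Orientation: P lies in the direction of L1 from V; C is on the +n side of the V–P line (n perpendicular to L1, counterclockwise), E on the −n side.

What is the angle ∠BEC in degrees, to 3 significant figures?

76.4°

The slot axis is L1's direction at -35.0°, so u = (cos -35.0°, sin -35.0°) = (0.819, -0.574) and n = (−sin -35.0°, cos -35.0°) = (0.574, 0.819). V is at the origin and P lies 39.7 along u from V, so P = 39.7·u = (32.5, -22.8). Tangency of A1 to both parallel lines with radius 4.8 puts C and E at V ± 4.8·n: C = (2.75, 3.93), E = (-2.75, -3.93). Equal radii place B and J the same way about P: B = P + 4.8·n = (35.3, -18.8), J = P − 4.8·n = (29.8, -26.7). Then cos ∠BEC = EB·EC / (|EB||EC|), giving 76.4°.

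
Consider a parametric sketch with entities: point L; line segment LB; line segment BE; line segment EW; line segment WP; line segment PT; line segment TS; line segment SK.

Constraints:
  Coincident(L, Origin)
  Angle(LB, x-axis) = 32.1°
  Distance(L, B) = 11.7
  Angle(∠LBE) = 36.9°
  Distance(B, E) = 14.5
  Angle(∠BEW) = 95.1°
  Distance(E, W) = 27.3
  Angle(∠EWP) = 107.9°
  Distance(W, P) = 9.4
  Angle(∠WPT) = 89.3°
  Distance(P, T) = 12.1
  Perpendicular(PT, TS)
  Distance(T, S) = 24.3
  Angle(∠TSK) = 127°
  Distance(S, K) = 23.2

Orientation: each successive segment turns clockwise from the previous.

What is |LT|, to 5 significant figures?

13.859

∠EWP = 107.9° gives WP at 92.000° from the x-axis; with |WP| = 9.4, P = (-21.869, 9.5538). ∠WPT = 89.3° gives PT at 1.3000° from the x-axis; with |PT| = 12.1, T = (-9.7717, 9.8283). Then |LT| = |T − L| = 13.859.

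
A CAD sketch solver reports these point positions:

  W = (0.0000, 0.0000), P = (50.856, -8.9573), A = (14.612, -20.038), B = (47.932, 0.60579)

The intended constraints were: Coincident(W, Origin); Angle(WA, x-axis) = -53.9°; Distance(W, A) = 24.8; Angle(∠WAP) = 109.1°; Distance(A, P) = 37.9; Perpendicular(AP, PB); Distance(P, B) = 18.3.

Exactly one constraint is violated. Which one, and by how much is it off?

Distance(P, B) = 18.3 — off by 8.30.

W = (0.00, 0.00) ✓; WA at -53.90° ✓; |WA| = 24.80 ✓; ∠WAP = 109.1° ✓; |AP| = 37.90 ✓; ∠(AP, PB) = 90.00° ✓; |PB| = 10.00 ✗.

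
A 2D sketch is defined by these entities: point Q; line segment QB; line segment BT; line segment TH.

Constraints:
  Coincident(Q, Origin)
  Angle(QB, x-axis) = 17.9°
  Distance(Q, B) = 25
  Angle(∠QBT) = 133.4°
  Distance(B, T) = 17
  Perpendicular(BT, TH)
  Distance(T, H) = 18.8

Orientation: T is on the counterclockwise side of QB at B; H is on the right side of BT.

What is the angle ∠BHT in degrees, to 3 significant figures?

42.1°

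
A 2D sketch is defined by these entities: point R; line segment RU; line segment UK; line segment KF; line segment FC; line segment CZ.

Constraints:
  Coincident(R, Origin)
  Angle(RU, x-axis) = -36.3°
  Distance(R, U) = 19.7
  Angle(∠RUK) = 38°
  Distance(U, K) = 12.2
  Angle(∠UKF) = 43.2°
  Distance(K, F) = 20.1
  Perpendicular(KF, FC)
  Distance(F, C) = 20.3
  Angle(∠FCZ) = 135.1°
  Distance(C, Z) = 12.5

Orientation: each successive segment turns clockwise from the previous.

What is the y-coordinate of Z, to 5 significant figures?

-24.716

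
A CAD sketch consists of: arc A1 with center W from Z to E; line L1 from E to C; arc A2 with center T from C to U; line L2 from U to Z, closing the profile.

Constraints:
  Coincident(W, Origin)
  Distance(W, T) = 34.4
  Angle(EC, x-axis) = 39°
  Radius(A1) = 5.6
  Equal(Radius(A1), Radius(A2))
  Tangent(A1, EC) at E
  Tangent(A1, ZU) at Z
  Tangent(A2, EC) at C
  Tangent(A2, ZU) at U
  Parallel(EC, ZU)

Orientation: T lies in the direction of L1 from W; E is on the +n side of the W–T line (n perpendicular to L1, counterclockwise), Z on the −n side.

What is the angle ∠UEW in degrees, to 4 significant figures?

71.97°

Tangency of A1 to both parallel lines with radius 5.6 puts E and Z at W ± 5.6·n: E = (-3.524, 4.352), Z = (3.524, -4.352). Equal radii place C and U the same way about T: C = T + 5.6·n = (23.21, 26.00), U = T − 5.6·n = (30.26, 17.30). Then cos ∠UEW = EU·EW / (|EU||EW|), giving 71.97°.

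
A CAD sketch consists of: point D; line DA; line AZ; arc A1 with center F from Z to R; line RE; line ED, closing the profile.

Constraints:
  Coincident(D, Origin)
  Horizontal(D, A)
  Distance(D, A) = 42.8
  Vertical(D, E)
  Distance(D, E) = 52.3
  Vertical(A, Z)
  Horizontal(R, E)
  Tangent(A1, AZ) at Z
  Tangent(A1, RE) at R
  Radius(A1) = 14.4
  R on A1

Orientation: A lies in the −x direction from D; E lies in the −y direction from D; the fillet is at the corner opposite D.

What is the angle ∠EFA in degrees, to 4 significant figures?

137.7°

D is at the origin; D and A share the same y with |DA| = 42.8 and A on the −x side, so A = (-42.80, 0.000). D and E share the same x with |DE| = 52.3 and E on the −y side, so E = (0.000, -52.30). The virtual corner opposite D is at (-42.80, -52.30). A1 meets AZ tangentially, so FZ is at right angles to AZ and tangency of A1 to RE means the radius FR is perpendicular to RE, with radius 14.4, so the center F sits 14.4 in from both sides at F = (-28.40, -37.90). Then cos ∠EFA = FE·FA / (|FE||FA|), giving 137.7°.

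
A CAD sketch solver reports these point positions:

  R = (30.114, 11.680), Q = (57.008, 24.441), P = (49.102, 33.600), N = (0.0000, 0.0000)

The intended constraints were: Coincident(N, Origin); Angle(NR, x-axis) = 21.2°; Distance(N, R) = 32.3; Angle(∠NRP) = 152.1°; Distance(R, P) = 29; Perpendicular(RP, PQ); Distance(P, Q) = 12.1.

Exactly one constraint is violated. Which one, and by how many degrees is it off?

Perpendicular(RP, PQ) — off by 8.30°.

N = (0.00, 0.00) ✓; NR at 21.20° ✓; |NR| = 32.30 ✓; ∠NRP = 152.1° ✓; |RP| = 29.00 ✓; ∠(RP, PQ) = 98.30° ✗; |PQ| = 12.10 ✓.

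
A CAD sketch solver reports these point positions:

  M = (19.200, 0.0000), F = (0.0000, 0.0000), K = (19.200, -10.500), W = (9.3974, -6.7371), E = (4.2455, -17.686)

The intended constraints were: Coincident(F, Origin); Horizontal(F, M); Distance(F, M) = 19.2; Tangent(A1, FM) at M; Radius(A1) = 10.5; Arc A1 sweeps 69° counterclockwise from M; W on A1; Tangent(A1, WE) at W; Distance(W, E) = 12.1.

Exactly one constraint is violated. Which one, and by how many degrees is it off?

Tangent(A1, WE) at W — off by 4.20°.

F = (0.00, 0.00) ✓; F.y = 0.00, M.y = 0.00 ✓; |FM| = 19.20 ✓; ∠(KM, MF) = 90.00° ✓; |KM| = 10.50 ✓; bearing(K→W) − bearing(K→M) = 69.00° ✓; |KW| = 10.50 ✓; ∠(KW, WE) = 94.20° ✗; |WE| = 12.10 ✓.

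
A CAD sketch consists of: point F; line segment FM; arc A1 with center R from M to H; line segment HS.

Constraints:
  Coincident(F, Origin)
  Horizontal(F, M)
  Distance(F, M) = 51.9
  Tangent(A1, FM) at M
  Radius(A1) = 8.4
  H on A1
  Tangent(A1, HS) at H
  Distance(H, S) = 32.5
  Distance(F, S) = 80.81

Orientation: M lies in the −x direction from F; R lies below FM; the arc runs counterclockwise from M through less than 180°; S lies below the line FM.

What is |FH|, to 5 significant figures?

59.731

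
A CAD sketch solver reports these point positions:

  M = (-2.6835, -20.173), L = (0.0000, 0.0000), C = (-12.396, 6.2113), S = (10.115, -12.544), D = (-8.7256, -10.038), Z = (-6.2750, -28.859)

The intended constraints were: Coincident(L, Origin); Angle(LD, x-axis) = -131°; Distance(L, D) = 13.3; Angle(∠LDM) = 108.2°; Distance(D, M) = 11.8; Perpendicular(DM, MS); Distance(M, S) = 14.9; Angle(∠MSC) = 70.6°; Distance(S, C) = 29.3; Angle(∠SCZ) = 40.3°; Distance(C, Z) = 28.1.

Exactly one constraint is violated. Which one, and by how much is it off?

Distance(C, Z) = 28.1 — off by 7.50.

L = (0.00, 0.00) ✓; LD at -131.0° ✓; |LD| = 13.30 ✓; ∠LDM = 108.2° ✓; |DM| = 11.80 ✓; ∠(DM, MS) = 90.00° ✓; |MS| = 14.90 ✓; ∠MSC = 70.60° ✓; |SC| = 29.30 ✓; ∠SCZ = 40.30° ✓; |CZ| = 35.60 ✗.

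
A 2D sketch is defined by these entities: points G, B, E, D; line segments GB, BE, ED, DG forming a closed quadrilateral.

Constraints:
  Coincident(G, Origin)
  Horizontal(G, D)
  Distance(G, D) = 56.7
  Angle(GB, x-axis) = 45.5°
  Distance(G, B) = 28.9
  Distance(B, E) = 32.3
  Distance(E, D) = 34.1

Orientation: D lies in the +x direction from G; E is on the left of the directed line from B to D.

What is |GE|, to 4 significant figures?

60.06

Checks: |BE| = 32.30 ✓; |ED| = 34.10 ✓.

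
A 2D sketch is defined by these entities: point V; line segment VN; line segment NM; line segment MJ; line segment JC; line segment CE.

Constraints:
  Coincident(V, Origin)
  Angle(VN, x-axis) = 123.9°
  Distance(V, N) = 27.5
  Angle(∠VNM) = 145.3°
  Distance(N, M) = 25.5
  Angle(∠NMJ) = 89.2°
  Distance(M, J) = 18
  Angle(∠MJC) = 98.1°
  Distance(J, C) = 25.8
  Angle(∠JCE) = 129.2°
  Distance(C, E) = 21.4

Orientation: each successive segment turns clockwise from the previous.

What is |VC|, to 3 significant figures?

23.0

∠NMJ = 89.2° gives MJ at -1.60° from the x-axis; with |MJ| = 18.0, J = (3.01, 47.8). ∠MJC = 98.1° gives JC at -83.5° from the x-axis; with |JC| = 25.8, C = (5.93, 22.2). Then |VC| = |C − V| = 23.0.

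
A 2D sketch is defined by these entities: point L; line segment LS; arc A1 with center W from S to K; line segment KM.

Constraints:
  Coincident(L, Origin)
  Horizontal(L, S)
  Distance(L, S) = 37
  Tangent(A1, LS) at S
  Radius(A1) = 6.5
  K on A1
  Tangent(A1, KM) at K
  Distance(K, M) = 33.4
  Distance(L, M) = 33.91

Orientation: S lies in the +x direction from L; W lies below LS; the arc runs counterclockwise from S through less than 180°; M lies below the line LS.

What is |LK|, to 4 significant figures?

31.67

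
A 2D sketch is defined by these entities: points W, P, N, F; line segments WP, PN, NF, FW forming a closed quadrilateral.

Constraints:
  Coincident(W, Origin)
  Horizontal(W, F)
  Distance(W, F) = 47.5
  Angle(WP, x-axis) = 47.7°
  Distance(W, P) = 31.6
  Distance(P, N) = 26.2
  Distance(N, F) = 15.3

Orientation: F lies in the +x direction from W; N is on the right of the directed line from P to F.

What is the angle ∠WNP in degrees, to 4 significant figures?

64.55°

Checks: |PN| = 26.20 ✓; |NF| = 15.30 ✓.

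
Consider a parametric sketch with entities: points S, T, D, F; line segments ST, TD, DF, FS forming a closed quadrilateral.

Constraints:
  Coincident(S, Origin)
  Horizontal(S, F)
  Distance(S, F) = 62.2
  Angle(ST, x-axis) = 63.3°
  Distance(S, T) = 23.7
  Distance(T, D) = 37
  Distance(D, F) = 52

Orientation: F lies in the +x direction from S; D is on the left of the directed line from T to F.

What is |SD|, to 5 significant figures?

59.727

S is at the origin; SF is horizontal with |SF| = 62.2 and F in +x, so F = (62.2, 0). ST runs at 63.3° with |ST| = 23.7, so T = (10.649, 21.173). D is determined by |TD| = 37.0 and |DF| = 52.0 together: it lies at the intersection of circle(T, 37.0) and circle(F, 52.0). With |TF| = 55.730, the foot of the radical line on TF is 15.887 from T and the perpendicular offset is √(37.0² − 15.887²) = 33.415. Taking the left-of-TF solution: D = (38.040, 46.047).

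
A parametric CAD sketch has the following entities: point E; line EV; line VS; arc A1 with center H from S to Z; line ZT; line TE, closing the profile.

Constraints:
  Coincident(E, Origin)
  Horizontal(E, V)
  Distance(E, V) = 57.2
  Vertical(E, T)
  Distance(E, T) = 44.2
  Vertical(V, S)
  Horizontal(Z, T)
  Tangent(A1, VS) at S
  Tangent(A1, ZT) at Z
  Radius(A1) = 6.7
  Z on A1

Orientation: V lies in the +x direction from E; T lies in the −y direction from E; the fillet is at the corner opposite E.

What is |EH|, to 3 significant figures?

62.9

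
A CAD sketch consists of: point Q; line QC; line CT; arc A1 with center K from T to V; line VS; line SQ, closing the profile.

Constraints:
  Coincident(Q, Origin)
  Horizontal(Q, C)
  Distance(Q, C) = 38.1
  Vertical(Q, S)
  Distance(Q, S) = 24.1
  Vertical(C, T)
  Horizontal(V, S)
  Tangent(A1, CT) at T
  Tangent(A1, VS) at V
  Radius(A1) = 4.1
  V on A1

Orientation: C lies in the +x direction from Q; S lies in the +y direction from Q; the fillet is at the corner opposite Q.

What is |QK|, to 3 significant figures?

39.4

Q is at the origin; Q and C share the same y with |QC| = 38.1 and C on the +x side, so C = (38.1, 0.00). QS is vertical with |QS| = 24.1 and S on the +y side, so S = (0.00, 24.1). The virtual corner opposite Q is at (38.1, 24.1). Since A1 is tangent to CT there, KT ⟂ CT and since A1 is tangent to VS there, KV ⟂ VS, with radius 4.1, so the center K sits 4.1 in from both sides at K = (34.0, 20.0). Then |QK| = |K − Q| = 39.4.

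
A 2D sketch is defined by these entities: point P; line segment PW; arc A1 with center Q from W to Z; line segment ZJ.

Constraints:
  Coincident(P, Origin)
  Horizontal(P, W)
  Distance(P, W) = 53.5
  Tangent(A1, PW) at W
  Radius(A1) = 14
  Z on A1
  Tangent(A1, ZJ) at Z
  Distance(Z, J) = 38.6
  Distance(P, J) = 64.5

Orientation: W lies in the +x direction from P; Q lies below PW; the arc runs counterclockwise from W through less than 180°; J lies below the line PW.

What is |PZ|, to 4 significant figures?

41.75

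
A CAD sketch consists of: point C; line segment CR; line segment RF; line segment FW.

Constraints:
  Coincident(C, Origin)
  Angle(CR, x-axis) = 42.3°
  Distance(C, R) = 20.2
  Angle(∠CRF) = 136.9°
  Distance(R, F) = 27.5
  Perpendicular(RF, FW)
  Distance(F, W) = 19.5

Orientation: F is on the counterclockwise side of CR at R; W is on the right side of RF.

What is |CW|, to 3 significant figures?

53.8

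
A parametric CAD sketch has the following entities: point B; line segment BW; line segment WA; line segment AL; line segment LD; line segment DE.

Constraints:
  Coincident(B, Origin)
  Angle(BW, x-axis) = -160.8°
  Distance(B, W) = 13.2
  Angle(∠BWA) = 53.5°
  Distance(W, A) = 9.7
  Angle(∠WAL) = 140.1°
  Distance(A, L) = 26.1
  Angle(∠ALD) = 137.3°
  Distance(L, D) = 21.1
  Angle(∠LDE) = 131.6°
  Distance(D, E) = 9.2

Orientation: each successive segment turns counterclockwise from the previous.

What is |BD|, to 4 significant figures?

36.56

B is at the origin; BW runs at -160.8° with length 13.2, so W = (-12.47, -4.341). ∠BWA = 53.5° gives WA at -34.30° from the x-axis; with |WA| = 9.7, A = (-4.453, -9.807). ∠WAL = 140.1° gives AL at 5.600° from the x-axis; with |AL| = 26.1, L = (21.52, -7.260). ∠ALD = 137.3° gives LD at 48.30° from the x-axis; with |LD| = 21.1, D = (35.56, 8.494). Then |BD| = |D − B| = 36.56.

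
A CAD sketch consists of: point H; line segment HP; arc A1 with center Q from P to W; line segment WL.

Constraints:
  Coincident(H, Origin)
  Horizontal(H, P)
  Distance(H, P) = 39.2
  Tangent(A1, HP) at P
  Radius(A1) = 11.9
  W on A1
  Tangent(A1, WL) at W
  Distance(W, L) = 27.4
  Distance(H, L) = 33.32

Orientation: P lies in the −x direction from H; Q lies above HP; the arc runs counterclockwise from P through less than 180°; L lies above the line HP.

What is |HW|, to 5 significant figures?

29.503

Checks: |QW| = 11.90 ✓; ∠(QW, WL) = 90.00° ✓; |WL| = 27.40 ✓; |HL| = 33.32 ✓.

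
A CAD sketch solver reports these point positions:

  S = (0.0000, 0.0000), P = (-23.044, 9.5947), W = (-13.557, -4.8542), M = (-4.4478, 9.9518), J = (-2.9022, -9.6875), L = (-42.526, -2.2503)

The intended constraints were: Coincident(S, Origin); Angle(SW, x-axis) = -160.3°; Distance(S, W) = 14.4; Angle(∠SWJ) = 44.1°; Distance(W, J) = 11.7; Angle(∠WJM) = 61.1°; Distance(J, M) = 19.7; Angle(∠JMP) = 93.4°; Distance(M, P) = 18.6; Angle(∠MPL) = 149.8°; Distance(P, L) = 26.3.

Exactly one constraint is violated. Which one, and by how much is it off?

Distance(P, L) = 26.3 — off by 3.50.

S = (0.00, 0.00) ✓; SW at -160.3° ✓; |SW| = 14.40 ✓; ∠SWJ = 44.10° ✓; |WJ| = 11.70 ✓; ∠WJM = 61.10° ✓; |JM| = 19.70 ✓; ∠JMP = 93.40° ✓; |MP| = 18.60 ✓; ∠MPL = 149.8° ✓; |PL| = 22.80 ✗.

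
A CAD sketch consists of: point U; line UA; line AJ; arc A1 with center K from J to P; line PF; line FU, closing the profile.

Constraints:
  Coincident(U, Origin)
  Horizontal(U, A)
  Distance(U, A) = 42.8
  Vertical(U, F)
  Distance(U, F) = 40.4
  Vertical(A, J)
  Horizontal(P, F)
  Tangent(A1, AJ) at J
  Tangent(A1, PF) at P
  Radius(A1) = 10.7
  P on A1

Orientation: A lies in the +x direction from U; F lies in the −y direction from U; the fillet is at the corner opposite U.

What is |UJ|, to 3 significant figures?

52.1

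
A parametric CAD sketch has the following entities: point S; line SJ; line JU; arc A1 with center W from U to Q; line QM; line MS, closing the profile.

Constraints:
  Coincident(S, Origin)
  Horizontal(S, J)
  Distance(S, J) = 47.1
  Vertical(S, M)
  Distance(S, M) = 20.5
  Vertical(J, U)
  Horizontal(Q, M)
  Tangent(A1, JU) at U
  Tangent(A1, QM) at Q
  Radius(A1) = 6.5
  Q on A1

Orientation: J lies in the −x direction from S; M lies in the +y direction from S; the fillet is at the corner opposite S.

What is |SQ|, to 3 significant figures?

45.5

S is at the origin; SJ is horizontal with |SJ| = 47.1 and J on the −x side, so J = (-47.1, 0.00). SM is vertical with |SM| = 20.5 and M on the +y side, so M = (0.00, 20.5). The virtual corner opposite S is at (-47.1, 20.5). Tangency of A1 to JU means the radius WU is perpendicular to JU and since A1 is tangent to QM there, WQ ⟂ QM, with radius 6.5, so the center W sits 6.5 in from both sides at W = (-40.6, 14.0). That places the tangent points at U = (-47.1, 14.0) on JU and Q = (-40.6, 20.5) on QM. Then |SQ| = |Q − S| = 45.5.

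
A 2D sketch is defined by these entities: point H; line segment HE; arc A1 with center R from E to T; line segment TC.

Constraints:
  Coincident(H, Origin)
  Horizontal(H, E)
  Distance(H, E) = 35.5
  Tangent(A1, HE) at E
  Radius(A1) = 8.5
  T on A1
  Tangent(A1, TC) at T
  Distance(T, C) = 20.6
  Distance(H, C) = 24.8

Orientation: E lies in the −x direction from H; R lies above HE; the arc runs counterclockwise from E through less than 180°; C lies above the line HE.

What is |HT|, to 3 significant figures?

29.1

H is at the origin; H and E share the same y with |HE| = 35.5 and E on the −x side, so E = (-35.5, 0.00). Since A1 is tangent to HE there, RE ⟂ HE, so R = E + (0, 8.5) = (-35.5, 8.50). Since RT ⟂ TC (tangency), |RC| = √(8.5² + 20.6²) = 22.3 regardless of where T sits on A1. So C lies on both circle(H, 24.8) and circle(R, 22.3); the above-HE intersection is C = (-15.9, 19.1). T is the foot of the tangent from C: T = (-28.9, 3.12).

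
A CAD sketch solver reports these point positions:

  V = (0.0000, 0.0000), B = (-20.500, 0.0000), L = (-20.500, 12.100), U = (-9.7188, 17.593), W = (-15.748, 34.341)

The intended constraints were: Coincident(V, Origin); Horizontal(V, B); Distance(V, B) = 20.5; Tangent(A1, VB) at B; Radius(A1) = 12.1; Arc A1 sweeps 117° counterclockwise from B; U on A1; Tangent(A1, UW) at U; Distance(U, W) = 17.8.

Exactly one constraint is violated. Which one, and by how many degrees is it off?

Tangent(A1, UW) at U — off by 7.20°.

V = (0.00, 0.00) ✓; V.y = 0.00, B.y = 0.00 ✓; |VB| = 20.50 ✓; ∠(LB, BV) = 90.00° ✓; |LB| = 12.10 ✓; bearing(L→U) − bearing(L→B) = 117.0° ✓; |LU| = 12.10 ✓; ∠(LU, UW) = 97.20° ✗; |UW| = 17.80 ✓.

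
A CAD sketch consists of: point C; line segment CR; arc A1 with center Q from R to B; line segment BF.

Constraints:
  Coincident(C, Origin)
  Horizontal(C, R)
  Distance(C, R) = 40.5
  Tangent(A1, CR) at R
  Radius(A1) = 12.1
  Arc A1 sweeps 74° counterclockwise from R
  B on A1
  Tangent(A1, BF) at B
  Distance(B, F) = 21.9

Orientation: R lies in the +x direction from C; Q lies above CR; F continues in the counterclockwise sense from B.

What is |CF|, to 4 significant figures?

65.36

On A1, R sits at bearing -90° from Q; a 74° counterclockwise sweep puts B at bearing -16°, so B = Q + 12.1·(cos -16°, sin -16°) = (52.13, 8.765). Since A1 is tangent to BF there, QB ⟂ BF, so BF runs along (−sin -16°, cos -16°); with |BF| = 21.9, F = (58.17, 29.82). Then |CF| = |F − C| = 65.36.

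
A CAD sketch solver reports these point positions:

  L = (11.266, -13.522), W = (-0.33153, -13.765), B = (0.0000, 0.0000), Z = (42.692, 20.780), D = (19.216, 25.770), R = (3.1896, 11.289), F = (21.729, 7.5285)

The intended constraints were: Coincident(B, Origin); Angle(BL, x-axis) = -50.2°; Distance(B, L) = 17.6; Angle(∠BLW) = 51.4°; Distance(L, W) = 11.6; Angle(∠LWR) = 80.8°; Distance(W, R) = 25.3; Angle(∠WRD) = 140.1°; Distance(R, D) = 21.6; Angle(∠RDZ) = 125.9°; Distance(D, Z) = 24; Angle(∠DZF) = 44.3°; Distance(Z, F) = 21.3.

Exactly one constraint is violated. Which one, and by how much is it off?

Distance(Z, F) = 21.3 — off by 3.50.

B = (0.00, 0.00) ✓; BL at -50.20° ✓; |BL| = 17.60 ✓; ∠BLW = 51.40° ✓; |LW| = 11.60 ✓; ∠LWR = 80.80° ✓; |WR| = 25.30 ✓; ∠WRD = 140.1° ✓; |RD| = 21.60 ✓; ∠RDZ = 125.9° ✓; |DZ| = 24.00 ✓; ∠DZF = 44.30° ✓; |ZF| = 24.80 ✗.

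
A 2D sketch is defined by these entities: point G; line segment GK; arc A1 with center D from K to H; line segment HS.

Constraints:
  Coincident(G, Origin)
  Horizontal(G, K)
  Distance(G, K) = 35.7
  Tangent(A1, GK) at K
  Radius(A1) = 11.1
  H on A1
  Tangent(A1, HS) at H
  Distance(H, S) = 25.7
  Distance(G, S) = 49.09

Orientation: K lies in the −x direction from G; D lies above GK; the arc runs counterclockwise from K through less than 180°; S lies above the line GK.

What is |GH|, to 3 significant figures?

28.3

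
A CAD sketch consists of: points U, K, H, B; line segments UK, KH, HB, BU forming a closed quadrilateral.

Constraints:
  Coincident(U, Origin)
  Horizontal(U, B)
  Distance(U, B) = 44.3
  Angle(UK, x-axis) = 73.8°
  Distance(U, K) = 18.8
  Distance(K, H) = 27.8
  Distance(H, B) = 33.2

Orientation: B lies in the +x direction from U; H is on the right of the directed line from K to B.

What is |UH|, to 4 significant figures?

15.14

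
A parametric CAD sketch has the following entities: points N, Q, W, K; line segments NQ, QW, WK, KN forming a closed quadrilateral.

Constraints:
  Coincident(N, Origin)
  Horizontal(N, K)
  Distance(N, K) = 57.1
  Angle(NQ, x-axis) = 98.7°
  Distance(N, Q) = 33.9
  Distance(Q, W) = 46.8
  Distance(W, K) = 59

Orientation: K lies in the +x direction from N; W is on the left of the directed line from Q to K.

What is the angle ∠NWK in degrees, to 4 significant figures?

53.95°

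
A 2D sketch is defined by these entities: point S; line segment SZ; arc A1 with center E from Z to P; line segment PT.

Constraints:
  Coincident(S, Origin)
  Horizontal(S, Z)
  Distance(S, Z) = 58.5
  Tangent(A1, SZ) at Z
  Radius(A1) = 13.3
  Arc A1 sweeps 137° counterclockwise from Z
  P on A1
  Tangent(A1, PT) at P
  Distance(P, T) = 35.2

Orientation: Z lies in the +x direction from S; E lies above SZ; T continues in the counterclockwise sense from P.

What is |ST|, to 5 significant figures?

62.941

S is at the origin; SZ is horizontal with |SZ| = 58.5 and Z on the +x side, so Z = (58.500, 0.0000). The tangent condition forces EZ to be normal to SZ, so E = Z + (0, 13.3) = (58.500, 13.300). On A1, Z sits at bearing -90° from E; a 137° counterclockwise sweep puts P at bearing 47°, so P = E + 13.3·(cos 47°, sin 47°) = (67.571, 23.027). The tangent condition forces EP to be normal to PT, so PT runs along (−sin 47°, cos 47°); with |PT| = 35.2, T = (41.827, 47.033). Then |ST| = |T − S| = 62.941.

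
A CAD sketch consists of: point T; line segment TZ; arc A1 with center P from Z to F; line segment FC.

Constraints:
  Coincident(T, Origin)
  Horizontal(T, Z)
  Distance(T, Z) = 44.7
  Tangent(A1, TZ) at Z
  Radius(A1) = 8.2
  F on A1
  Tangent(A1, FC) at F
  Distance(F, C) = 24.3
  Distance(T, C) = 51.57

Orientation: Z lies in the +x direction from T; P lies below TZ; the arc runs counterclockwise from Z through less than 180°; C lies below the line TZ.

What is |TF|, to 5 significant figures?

37.685

Checks: T = (0.00, 0.00) ✓; |PF| = 8.200 ✓; ∠(PF, FC) = 90.00° ✓; |FC| = 24.30 ✓; |TC| = 51.57 ✓.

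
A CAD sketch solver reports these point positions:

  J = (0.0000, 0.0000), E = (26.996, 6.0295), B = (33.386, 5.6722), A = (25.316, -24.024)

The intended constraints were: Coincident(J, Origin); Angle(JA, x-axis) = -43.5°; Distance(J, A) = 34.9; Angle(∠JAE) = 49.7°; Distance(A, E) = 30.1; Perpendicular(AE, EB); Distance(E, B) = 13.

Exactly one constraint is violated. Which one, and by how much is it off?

Distance(E, B) = 13 — off by 6.60.

J = (0.00, 0.00) ✓; JA at -43.50° ✓; |JA| = 34.90 ✓; ∠JAE = 49.70° ✓; |AE| = 30.10 ✓; ∠(AE, EB) = 90.00° ✓; |EB| = 6.400 ✗.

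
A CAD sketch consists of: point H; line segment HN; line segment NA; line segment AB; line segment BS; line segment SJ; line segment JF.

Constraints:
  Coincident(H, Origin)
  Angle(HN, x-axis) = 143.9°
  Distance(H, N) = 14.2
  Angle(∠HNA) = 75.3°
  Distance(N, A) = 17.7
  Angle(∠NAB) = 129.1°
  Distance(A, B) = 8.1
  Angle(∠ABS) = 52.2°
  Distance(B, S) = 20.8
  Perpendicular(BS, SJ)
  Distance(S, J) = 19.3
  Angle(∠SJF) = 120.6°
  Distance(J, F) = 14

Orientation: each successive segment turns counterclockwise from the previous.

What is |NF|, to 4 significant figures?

24.05

The perpendicularity gives SJ at right angles to BS, so SJ runs at 157.3°; with |SJ| = 19.3, J = (-23.72, 11.47). ∠SJF = 120.6° gives JF at -143.3° from the x-axis; with |JF| = 14.0, F = (-34.95, 3.107). Then |NF| = |F − N| = 24.05.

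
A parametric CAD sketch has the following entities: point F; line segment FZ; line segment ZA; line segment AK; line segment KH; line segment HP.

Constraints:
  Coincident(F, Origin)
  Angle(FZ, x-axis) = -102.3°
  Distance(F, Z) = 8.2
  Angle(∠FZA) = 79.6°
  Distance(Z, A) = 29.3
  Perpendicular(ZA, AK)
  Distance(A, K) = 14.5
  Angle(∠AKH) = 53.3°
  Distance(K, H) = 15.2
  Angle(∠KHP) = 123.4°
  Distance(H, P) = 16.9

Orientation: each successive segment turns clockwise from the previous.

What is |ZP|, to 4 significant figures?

21.41

F is at the origin; FZ runs at -102.3° with length 8.2, so Z = (-1.747, -8.012). ∠FZA = 79.6° gives ZA at 157.3° from the x-axis; with |ZA| = 29.3, A = (-28.78, 3.295). ZA ⟂ AK, so AK runs at 67.30°; with |AK| = 14.5, K = (-23.18, 16.67). ∠AKH = 53.3° gives KH at -59.40° from the x-axis; with |KH| = 15.2, H = (-15.44, 3.589). ∠KHP = 123.4° gives HP at -116.0° from the x-axis; with |HP| = 16.9, P = (-22.85, -11.60). Then |ZP| = |P − Z| = 21.41.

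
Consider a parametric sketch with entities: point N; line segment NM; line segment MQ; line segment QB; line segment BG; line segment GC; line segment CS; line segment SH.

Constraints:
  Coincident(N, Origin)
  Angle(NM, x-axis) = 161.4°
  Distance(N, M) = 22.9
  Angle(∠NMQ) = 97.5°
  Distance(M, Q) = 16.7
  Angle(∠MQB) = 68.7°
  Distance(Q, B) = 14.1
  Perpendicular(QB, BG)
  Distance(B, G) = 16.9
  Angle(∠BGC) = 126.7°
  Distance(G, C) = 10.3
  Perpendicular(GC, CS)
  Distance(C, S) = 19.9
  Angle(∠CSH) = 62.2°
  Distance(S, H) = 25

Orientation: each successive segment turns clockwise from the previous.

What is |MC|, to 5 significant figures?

7.4997

N is at the origin; NM runs at 161.4° with length 22.9, so M = (-21.704, 7.3042). ∠NMQ = 97.5° gives MQ at 78.900° from the x-axis; with |MQ| = 16.7, Q = (-18.489, 23.692). ∠MQB = 68.7° gives QB at -32.400° from the x-axis; with |QB| = 14.1, B = (-6.5838, 16.137). QB ⟂ BG, so BG runs at -122.40°; with |BG| = 16.9, G = (-15.639, 1.8675). ∠BGC = 126.7° gives GC at -175.70° from the x-axis; with |GC| = 10.3, C = (-25.910, 1.0952). Then |MC| = |C − M| = 7.4997.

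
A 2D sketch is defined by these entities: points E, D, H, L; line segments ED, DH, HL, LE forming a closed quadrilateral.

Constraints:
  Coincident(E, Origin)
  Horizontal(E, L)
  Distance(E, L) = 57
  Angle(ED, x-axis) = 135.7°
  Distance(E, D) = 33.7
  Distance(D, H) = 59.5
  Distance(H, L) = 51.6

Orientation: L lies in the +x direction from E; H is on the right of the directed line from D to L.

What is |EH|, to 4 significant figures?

26.74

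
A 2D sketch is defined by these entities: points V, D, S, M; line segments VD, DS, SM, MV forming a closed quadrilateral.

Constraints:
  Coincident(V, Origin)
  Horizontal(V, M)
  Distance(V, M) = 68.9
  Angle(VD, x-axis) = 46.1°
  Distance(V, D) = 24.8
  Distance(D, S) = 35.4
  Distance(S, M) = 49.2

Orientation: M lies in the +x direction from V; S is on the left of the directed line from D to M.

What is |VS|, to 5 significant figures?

60.176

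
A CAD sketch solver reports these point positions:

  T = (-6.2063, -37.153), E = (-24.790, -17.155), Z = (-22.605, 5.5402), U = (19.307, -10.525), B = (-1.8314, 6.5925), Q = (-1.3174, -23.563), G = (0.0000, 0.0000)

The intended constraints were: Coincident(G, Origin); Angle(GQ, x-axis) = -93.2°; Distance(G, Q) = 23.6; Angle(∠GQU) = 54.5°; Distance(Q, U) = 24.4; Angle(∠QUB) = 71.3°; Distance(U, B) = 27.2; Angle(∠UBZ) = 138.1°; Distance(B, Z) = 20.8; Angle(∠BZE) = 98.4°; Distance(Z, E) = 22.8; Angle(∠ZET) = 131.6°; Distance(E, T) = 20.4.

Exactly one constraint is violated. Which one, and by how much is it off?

Distance(E, T) = 20.4 — off by 6.90.

G = (0.00, 0.00) ✓; GQ at -93.20° ✓; |GQ| = 23.60 ✓; ∠GQU = 54.50° ✓; |QU| = 24.40 ✓; ∠QUB = 71.30° ✓; |UB| = 27.20 ✓; ∠UBZ = 138.1° ✓; |BZ| = 20.80 ✓; ∠BZE = 98.40° ✓; |ZE| = 22.80 ✓; ∠ZET = 131.6° ✓; |ET| = 27.30 ✗.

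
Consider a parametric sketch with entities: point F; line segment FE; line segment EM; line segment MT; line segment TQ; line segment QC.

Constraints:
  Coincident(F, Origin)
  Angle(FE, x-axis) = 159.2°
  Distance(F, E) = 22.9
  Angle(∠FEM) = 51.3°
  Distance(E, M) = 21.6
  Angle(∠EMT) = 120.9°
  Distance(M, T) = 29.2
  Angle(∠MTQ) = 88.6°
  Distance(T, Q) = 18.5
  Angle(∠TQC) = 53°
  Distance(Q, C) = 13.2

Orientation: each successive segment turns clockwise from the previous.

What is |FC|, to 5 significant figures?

8.5247

∠MTQ = 88.6° gives TQ at -120.00° from the x-axis; with |TQ| = 18.5, Q = (13.591, -10.904). ∠TQC = 53.0° gives QC at 113.00° from the x-axis; with |QC| = 13.2, C = (8.4331, 1.2462). Then |FC| = |C − F| = 8.5247.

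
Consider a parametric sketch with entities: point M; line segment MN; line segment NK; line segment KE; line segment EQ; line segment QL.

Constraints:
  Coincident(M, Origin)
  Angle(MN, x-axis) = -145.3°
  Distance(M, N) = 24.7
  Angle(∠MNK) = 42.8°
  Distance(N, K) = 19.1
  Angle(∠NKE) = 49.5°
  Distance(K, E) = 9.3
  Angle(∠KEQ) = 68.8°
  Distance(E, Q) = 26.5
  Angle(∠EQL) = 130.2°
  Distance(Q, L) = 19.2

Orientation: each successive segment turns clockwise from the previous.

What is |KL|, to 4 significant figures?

36.03

M is at the origin; MN runs at -145.3° with length 24.7, so N = (-20.31, -14.06). ∠MNK = 42.8° gives NK at 77.50° from the x-axis; with |NK| = 19.1, K = (-16.17, 4.586). ∠NKE = 49.5° gives KE at -53.00° from the x-axis; with |KE| = 9.3, E = (-10.58, -2.841). ∠KEQ = 68.8° gives EQ at -164.2° from the x-axis; with |EQ| = 26.5, Q = (-36.07, -10.06). ∠EQL = 130.2° gives QL at 146.0° from the x-axis; with |QL| = 19.2, L = (-51.99, 0.6798). Then |KL| = |L − K| = 36.03.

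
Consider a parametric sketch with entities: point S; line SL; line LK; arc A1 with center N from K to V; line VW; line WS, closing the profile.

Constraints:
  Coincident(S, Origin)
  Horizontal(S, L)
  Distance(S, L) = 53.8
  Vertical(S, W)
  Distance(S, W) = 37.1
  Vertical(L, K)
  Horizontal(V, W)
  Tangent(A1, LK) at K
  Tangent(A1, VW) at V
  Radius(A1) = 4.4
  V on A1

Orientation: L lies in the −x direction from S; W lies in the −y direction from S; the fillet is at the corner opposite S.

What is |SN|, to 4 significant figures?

59.24

S is at the origin; S and L share the same y with |SL| = 53.8 and L on the −x side, so L = (-53.80, 0.000). S and W share the same x with |SW| = 37.1 and W on the −y side, so W = (0.000, -37.10). The virtual corner opposite S is at (-53.80, -37.10). Tangency of A1 to LK means the radius NK is perpendicular to LK and tangency of A1 to VW means the radius NV is perpendicular to VW, with radius 4.4, so the center N sits 4.4 in from both sides at N = (-49.40, -32.70). Then |SN| = |N − S| = 59.24.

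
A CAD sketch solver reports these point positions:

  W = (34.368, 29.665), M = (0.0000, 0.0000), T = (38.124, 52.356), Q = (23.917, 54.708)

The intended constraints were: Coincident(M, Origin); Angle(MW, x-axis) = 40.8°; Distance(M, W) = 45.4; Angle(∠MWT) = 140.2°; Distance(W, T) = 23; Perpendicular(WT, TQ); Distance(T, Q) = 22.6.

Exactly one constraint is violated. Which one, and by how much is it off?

Distance(T, Q) = 22.6 — off by 8.20.

M = (0.00, 0.00) ✓; MW at 40.80° ✓; |MW| = 45.40 ✓; ∠MWT = 140.2° ✓; |WT| = 23.00 ✓; ∠(WT, TQ) = 90.00° ✓; |TQ| = 14.40 ✗.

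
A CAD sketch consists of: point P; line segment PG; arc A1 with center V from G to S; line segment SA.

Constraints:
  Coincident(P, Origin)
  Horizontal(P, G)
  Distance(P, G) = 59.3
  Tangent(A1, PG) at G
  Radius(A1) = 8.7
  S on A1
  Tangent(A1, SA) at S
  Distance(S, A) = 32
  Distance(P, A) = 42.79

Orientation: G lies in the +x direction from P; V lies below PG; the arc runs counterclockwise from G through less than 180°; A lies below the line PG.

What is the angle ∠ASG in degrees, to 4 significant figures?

154.6°

P is at the origin; P and G share the same y with |PG| = 59.3 and G on the +x side, so G = (59.30, 0.000). The tangent condition forces VG to be normal to PG, so V = G + (0, -8.7) = (59.30, -8.700). Since VS ⟂ SA (tangency), |VA| = √(8.7² + 32.0²) = 33.16 regardless of where S sits on A1. So A lies on both circle(P, 42.79) and circle(V, 33.16); the below-PG intersection is A = (32.34, -28.02). S is the foot of the tangent from A: S = (52.55, -3.205).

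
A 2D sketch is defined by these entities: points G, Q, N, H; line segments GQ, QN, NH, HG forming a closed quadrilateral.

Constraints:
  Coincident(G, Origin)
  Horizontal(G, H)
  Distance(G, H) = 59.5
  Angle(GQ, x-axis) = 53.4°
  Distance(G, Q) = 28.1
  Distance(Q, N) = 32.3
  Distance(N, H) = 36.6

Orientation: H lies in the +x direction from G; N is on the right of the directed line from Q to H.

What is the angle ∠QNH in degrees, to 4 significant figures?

88.87°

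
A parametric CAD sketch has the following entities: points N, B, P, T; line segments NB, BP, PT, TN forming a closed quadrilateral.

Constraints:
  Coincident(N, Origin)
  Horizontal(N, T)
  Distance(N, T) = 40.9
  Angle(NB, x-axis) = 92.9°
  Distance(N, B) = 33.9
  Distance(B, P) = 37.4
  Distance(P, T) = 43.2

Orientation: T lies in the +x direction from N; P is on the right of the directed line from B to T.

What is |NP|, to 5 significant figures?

4.1449

Checks: |BP| = 37.40 ✓; |PT| = 43.20 ✓.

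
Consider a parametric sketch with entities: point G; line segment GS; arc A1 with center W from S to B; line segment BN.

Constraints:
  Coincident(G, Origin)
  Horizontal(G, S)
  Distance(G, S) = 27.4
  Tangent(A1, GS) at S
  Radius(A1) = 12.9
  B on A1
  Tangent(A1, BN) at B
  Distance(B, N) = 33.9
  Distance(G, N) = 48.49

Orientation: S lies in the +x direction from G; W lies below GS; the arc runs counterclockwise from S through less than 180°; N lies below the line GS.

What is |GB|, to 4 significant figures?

19.22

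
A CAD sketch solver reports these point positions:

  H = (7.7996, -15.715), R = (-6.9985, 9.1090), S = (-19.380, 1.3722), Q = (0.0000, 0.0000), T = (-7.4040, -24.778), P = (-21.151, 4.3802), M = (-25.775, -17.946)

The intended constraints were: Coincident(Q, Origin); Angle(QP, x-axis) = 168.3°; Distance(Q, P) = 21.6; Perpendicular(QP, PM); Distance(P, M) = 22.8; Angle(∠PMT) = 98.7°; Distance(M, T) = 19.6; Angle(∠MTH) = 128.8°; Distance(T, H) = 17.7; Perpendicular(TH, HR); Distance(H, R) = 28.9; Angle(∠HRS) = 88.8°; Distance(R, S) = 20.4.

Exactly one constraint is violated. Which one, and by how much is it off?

Distance(R, S) = 20.4 — off by 5.80.

Q = (0.00, 0.00) ✓; QP at 168.3° ✓; |QP| = 21.60 ✓; ∠(QP, PM) = 90.00° ✓; |PM| = 22.80 ✓; ∠PMT = 98.70° ✓; |MT| = 19.60 ✓; ∠MTH = 128.8° ✓; |TH| = 17.70 ✓; ∠(TH, HR) = 90.00° ✓; |HR| = 28.90 ✓; ∠HRS = 88.80° ✓; |RS| = 14.60 ✗.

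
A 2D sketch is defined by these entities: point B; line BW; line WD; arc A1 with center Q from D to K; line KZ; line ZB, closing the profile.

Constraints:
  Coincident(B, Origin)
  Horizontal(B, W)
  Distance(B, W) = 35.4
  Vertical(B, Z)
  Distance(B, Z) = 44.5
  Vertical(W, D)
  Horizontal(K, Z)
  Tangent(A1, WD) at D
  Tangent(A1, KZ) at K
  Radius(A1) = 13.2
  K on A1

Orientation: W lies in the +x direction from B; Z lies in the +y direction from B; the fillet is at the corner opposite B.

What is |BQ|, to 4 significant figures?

38.37

B is at the origin; B and W share the same y with |BW| = 35.4 and W on the +x side, so W = (35.40, 0.000). BZ is vertical with |BZ| = 44.5 and Z on the +y side, so Z = (0.000, 44.50). The virtual corner opposite B is at (35.40, 44.50). A1 meets WD tangentially, so QD is at right angles to WD and tangency of A1 to KZ means the radius QK is perpendicular to KZ, with radius 13.2, so the center Q sits 13.2 in from both sides at Q = (22.20, 31.30). Then |BQ| = |Q − B| = 38.37.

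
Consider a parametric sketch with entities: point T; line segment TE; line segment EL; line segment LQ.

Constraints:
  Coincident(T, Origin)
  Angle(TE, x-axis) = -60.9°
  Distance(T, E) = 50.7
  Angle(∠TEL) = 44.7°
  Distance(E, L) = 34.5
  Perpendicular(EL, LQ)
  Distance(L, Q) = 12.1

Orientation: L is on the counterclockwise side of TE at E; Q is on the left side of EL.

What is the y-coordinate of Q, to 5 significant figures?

-7.8172

T is at the origin; TE runs at -60.9° with length 50.7, so E = 50.7·(cos -60.9°, sin -60.9°) = (24.657, -44.300). ∠TEL = 44.7°, so EL runs at -60.9° + (180° − 44.7°) = 74.400° from the x-axis; with |EL| = 34.5, L = E + 34.5·(cos 74.400°, sin 74.400°) = (33.935, -11.071). The perpendicularity gives LQ at right angles to EL; with |LQ| = 12.1 on the left of EL, Q = L + 12.1·(-0.96316, 0.26892) = (22.281, -7.8172). So Q.y = -7.8172.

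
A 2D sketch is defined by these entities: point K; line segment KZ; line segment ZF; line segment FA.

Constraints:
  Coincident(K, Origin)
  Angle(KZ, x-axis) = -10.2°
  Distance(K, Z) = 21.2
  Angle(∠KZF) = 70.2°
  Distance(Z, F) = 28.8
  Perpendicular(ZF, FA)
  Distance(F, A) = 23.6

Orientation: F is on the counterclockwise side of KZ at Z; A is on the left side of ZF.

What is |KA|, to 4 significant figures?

21.93

K is at the origin; KZ runs at -10.2° with length 21.2, so Z = 21.2·(cos -10.2°, sin -10.2°) = (20.86, -3.754). ∠KZF = 70.2°, so ZF runs at -10.2° + (180° − 70.2°) = 99.60° from the x-axis; with |ZF| = 28.8, F = Z + 28.8·(cos 99.60°, sin 99.60°) = (16.06, 24.64). ZF ⟂ FA; with |FA| = 23.6 on the left of ZF, A = F + 23.6·(-0.9860, -0.1668) = (-7.207, 20.71). Then |KA| = |A − K| = 21.93.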